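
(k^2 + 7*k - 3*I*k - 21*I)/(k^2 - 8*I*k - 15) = (k + 7)/(k - 5*I)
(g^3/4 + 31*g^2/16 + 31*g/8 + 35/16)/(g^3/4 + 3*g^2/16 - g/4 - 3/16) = (4*g^2 + 27*g + 35)/(4*g^2 - g - 3)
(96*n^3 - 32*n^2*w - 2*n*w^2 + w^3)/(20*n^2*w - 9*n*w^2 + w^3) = (-24*n^2 + 2*n*w + w^2)/(w*(-5*n + w))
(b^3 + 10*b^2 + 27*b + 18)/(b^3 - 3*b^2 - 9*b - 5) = (b^2 + 9*b + 18)/(b^2 - 4*b - 5)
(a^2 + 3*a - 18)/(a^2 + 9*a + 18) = (a - 3)/(a + 3)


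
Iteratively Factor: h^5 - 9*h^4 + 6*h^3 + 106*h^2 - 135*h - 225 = (h + 3)*(h^4 - 12*h^3 + 42*h^2 - 20*h - 75) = (h - 5)*(h + 3)*(h^3 - 7*h^2 + 7*h + 15) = (h - 5)*(h + 1)*(h + 3)*(h^2 - 8*h + 15) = (h - 5)^2*(h + 1)*(h + 3)*(h - 3)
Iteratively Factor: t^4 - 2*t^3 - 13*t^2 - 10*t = (t)*(t^3 - 2*t^2 - 13*t - 10) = t*(t - 5)*(t^2 + 3*t + 2) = t*(t - 5)*(t + 2)*(t + 1)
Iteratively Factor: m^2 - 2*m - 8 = (m - 4)*(m + 2)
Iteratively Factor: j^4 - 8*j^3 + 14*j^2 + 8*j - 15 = (j + 1)*(j^3 - 9*j^2 + 23*j - 15) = (j - 3)*(j + 1)*(j^2 - 6*j + 5) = (j - 3)*(j - 1)*(j + 1)*(j - 5)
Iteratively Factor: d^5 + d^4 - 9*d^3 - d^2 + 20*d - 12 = (d - 1)*(d^4 + 2*d^3 - 7*d^2 - 8*d + 12) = (d - 1)^2*(d^3 + 3*d^2 - 4*d - 12) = (d - 2)*(d - 1)^2*(d^2 + 5*d + 6) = (d - 2)*(d - 1)^2*(d + 2)*(d + 3)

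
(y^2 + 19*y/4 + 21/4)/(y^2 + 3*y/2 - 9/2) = (4*y + 7)/(2*(2*y - 3))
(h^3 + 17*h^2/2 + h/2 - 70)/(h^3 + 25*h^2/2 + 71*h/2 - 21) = (2*h^2 + 3*h - 20)/(2*h^2 + 11*h - 6)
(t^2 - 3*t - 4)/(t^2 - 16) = (t + 1)/(t + 4)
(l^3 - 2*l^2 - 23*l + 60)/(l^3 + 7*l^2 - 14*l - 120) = (l - 3)/(l + 6)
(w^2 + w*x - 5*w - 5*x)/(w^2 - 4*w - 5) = (w + x)/(w + 1)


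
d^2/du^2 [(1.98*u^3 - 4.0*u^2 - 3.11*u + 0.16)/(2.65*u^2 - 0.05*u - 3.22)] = (-10.93937*u^3 - 196.13772*u^2 - 36.176388*u - 79.21442)/(18.609625*u^6 - 1.053375*u^5 - 67.817475*u^4 + 2.559775*u^3 + 82.40463*u^2 - 1.55526*u - 33.386248)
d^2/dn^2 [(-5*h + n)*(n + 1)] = 2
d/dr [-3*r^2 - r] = -6*r - 1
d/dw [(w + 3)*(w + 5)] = 2*w + 8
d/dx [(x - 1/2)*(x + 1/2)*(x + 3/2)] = 3*x^2 + 3*x - 1/4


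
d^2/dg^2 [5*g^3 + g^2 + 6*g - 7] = 30*g + 2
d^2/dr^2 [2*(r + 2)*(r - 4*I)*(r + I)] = 12*r + 8 - 12*I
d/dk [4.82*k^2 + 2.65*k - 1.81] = 9.64*k + 2.65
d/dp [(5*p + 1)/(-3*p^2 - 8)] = (15*p^2 + 6*p - 40)/(9*p^4 + 48*p^2 + 64)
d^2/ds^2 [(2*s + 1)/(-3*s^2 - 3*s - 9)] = 2*(2*s + 1)*(3*s^2 + 3*s - (2*s + 1)^2 + 9)/(3*(s^2 + s + 3)^3)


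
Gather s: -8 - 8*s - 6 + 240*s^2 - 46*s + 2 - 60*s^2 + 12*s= 180*s^2 - 42*s - 12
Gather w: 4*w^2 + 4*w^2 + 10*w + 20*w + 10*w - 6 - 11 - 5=8*w^2 + 40*w - 22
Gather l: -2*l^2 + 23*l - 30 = -2*l^2 + 23*l - 30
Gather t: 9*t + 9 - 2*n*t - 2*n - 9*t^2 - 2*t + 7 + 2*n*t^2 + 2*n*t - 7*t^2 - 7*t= -2*n + t^2*(2*n - 16) + 16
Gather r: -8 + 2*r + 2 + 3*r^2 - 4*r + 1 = 3*r^2 - 2*r - 5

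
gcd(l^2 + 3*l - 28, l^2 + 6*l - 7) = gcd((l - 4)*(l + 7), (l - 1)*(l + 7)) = l + 7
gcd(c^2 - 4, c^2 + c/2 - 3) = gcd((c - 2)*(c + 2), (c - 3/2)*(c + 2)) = c + 2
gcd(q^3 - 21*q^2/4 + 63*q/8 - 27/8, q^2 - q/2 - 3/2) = q - 3/2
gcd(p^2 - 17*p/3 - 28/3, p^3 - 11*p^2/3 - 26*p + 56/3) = p - 7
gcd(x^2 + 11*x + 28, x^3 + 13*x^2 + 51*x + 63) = x + 7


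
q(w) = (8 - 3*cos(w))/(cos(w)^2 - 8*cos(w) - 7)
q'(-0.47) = 0.19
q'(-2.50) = 22968.35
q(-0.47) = -0.40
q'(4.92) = 1.08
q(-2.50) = 204.07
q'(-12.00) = -0.23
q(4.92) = -0.86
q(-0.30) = -0.37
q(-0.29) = -0.37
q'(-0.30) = 0.11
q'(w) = (8 - 3*cos(w))*(2*sin(w)*cos(w) - 8*sin(w))/(cos(w)^2 - 8*cos(w) - 7)^2 + 3*sin(w)/(cos(w)^2 - 8*cos(w) - 7) = (-3*cos(w)^2 + 16*cos(w) - 85)*sin(w)/(sin(w)^2 + 8*cos(w) + 6)^2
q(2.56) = 27.44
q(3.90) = -15.29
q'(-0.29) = 0.11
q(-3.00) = 5.77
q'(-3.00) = 4.06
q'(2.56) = -376.40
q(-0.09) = -0.36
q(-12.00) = -0.42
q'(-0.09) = 0.03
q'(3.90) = 152.46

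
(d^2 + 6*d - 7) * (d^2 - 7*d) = d^4 - d^3 - 49*d^2 + 49*d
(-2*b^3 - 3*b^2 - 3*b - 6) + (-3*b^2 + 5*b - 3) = -2*b^3 - 6*b^2 + 2*b - 9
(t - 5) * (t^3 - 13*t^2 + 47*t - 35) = t^4 - 18*t^3 + 112*t^2 - 270*t + 175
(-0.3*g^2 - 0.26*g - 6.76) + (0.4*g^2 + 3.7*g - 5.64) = 0.1*g^2 + 3.44*g - 12.4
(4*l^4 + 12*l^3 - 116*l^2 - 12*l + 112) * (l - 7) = 4*l^5 - 16*l^4 - 200*l^3 + 800*l^2 + 196*l - 784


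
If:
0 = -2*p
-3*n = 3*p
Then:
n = 0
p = 0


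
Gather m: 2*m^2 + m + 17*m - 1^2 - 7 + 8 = 2*m^2 + 18*m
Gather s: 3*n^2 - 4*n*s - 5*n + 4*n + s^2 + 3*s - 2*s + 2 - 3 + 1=3*n^2 - n + s^2 + s*(1 - 4*n)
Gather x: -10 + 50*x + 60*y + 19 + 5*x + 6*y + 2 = 55*x + 66*y + 11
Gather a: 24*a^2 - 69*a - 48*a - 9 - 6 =24*a^2 - 117*a - 15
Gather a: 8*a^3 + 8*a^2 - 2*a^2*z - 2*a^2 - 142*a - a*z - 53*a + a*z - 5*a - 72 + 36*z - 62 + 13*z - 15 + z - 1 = 8*a^3 + a^2*(6 - 2*z) - 200*a + 50*z - 150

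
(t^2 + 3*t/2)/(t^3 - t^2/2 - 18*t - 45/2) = t/(t^2 - 2*t - 15)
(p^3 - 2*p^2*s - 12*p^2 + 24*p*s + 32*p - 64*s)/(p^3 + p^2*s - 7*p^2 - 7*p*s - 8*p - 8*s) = (p^2 - 2*p*s - 4*p + 8*s)/(p^2 + p*s + p + s)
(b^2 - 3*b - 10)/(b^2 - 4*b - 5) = (b + 2)/(b + 1)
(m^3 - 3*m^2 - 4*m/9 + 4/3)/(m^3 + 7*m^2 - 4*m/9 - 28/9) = (m - 3)/(m + 7)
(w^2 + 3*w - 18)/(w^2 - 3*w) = (w + 6)/w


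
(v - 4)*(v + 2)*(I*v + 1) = I*v^3 + v^2 - 2*I*v^2 - 2*v - 8*I*v - 8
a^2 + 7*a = a*(a + 7)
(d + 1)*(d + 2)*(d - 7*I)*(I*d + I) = I*d^4 + 7*d^3 + 4*I*d^3 + 28*d^2 + 5*I*d^2 + 35*d + 2*I*d + 14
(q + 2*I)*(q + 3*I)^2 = q^3 + 8*I*q^2 - 21*q - 18*I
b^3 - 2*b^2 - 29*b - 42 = (b - 7)*(b + 2)*(b + 3)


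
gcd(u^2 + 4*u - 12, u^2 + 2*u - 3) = 1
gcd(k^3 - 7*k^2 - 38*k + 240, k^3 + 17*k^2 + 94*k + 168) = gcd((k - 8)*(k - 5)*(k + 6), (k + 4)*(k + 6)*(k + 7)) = k + 6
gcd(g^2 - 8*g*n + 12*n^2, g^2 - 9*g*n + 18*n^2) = g - 6*n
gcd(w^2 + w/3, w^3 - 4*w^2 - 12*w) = w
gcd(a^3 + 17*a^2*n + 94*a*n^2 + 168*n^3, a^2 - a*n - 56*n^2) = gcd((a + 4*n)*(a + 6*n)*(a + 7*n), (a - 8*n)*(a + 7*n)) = a + 7*n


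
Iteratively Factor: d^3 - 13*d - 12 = (d - 4)*(d^2 + 4*d + 3) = (d - 4)*(d + 1)*(d + 3)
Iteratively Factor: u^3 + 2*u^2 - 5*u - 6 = (u + 1)*(u^2 + u - 6) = (u - 2)*(u + 1)*(u + 3)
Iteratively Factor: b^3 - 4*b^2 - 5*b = (b)*(b^2 - 4*b - 5) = b*(b - 5)*(b + 1)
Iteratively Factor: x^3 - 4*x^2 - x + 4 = (x - 4)*(x^2 - 1) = (x - 4)*(x - 1)*(x + 1)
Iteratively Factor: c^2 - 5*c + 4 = (c - 4)*(c - 1)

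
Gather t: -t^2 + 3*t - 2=-t^2 + 3*t - 2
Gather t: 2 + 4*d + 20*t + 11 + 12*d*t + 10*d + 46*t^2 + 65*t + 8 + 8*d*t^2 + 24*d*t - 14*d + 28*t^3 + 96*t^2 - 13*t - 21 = 28*t^3 + t^2*(8*d + 142) + t*(36*d + 72)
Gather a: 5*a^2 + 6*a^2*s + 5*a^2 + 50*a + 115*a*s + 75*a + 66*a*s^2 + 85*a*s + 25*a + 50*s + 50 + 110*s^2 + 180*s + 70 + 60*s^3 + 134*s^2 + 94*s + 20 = a^2*(6*s + 10) + a*(66*s^2 + 200*s + 150) + 60*s^3 + 244*s^2 + 324*s + 140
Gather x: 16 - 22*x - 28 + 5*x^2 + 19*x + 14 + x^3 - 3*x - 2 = x^3 + 5*x^2 - 6*x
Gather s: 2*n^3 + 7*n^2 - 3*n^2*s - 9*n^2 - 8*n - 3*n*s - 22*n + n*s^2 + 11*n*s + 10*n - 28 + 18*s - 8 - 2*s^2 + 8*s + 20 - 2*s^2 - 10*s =2*n^3 - 2*n^2 - 20*n + s^2*(n - 4) + s*(-3*n^2 + 8*n + 16) - 16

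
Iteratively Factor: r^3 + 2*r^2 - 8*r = (r + 4)*(r^2 - 2*r) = (r - 2)*(r + 4)*(r)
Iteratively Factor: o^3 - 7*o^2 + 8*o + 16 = (o - 4)*(o^2 - 3*o - 4) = (o - 4)^2*(o + 1)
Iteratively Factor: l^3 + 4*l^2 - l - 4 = (l + 4)*(l^2 - 1) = (l + 1)*(l + 4)*(l - 1)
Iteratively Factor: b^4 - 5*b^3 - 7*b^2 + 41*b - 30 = (b - 1)*(b^3 - 4*b^2 - 11*b + 30) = (b - 2)*(b - 1)*(b^2 - 2*b - 15) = (b - 2)*(b - 1)*(b + 3)*(b - 5)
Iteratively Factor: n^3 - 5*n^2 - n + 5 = (n - 1)*(n^2 - 4*n - 5) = (n - 1)*(n + 1)*(n - 5)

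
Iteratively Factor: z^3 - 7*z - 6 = (z - 3)*(z^2 + 3*z + 2) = (z - 3)*(z + 1)*(z + 2)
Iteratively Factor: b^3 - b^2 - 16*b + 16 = (b + 4)*(b^2 - 5*b + 4) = (b - 1)*(b + 4)*(b - 4)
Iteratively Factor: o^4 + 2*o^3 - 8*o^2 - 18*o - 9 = (o + 3)*(o^3 - o^2 - 5*o - 3) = (o + 1)*(o + 3)*(o^2 - 2*o - 3) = (o + 1)^2*(o + 3)*(o - 3)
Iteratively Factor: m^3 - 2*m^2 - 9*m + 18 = (m - 2)*(m^2 - 9) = (m - 2)*(m + 3)*(m - 3)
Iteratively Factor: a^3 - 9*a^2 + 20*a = (a)*(a^2 - 9*a + 20) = a*(a - 5)*(a - 4)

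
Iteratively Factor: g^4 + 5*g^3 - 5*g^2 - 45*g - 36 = (g + 1)*(g^3 + 4*g^2 - 9*g - 36) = (g + 1)*(g + 3)*(g^2 + g - 12) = (g + 1)*(g + 3)*(g + 4)*(g - 3)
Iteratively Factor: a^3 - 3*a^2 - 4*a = (a - 4)*(a^2 + a) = (a - 4)*(a + 1)*(a)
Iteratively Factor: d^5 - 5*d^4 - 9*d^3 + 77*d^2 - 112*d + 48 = (d - 1)*(d^4 - 4*d^3 - 13*d^2 + 64*d - 48) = (d - 1)^2*(d^3 - 3*d^2 - 16*d + 48) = (d - 1)^2*(d + 4)*(d^2 - 7*d + 12) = (d - 4)*(d - 1)^2*(d + 4)*(d - 3)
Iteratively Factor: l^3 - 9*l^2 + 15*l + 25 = (l - 5)*(l^2 - 4*l - 5) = (l - 5)^2*(l + 1)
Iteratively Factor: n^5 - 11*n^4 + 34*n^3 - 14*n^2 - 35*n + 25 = (n + 1)*(n^4 - 12*n^3 + 46*n^2 - 60*n + 25) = (n - 1)*(n + 1)*(n^3 - 11*n^2 + 35*n - 25) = (n - 5)*(n - 1)*(n + 1)*(n^2 - 6*n + 5) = (n - 5)*(n - 1)^2*(n + 1)*(n - 5)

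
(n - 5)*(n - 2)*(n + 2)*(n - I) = n^4 - 5*n^3 - I*n^3 - 4*n^2 + 5*I*n^2 + 20*n + 4*I*n - 20*I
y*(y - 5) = y^2 - 5*y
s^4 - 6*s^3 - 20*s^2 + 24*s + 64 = (s - 8)*(s - 2)*(s + 2)^2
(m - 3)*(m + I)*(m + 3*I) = m^3 - 3*m^2 + 4*I*m^2 - 3*m - 12*I*m + 9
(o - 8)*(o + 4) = o^2 - 4*o - 32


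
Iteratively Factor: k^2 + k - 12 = (k + 4)*(k - 3)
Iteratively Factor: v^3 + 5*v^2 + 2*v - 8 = (v + 2)*(v^2 + 3*v - 4) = (v - 1)*(v + 2)*(v + 4)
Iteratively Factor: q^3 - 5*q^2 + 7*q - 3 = (q - 1)*(q^2 - 4*q + 3) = (q - 3)*(q - 1)*(q - 1)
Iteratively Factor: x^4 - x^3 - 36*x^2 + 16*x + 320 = (x + 4)*(x^3 - 5*x^2 - 16*x + 80) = (x + 4)^2*(x^2 - 9*x + 20) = (x - 5)*(x + 4)^2*(x - 4)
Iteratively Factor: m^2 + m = (m + 1)*(m)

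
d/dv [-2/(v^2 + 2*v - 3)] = 4*(v + 1)/(v^2 + 2*v - 3)^2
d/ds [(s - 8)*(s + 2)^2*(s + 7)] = 4*s^3 + 9*s^2 - 112*s - 228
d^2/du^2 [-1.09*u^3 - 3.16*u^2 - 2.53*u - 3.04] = -6.54*u - 6.32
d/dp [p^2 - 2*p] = 2*p - 2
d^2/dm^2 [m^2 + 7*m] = 2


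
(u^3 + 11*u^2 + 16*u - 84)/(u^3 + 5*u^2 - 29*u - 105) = (u^2 + 4*u - 12)/(u^2 - 2*u - 15)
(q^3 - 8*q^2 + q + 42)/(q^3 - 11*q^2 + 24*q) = (q^2 - 5*q - 14)/(q*(q - 8))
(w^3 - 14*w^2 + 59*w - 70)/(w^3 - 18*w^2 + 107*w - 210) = (w - 2)/(w - 6)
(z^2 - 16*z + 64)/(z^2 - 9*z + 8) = (z - 8)/(z - 1)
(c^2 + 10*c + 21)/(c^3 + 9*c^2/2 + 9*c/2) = 2*(c + 7)/(c*(2*c + 3))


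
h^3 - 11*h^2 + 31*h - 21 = (h - 7)*(h - 3)*(h - 1)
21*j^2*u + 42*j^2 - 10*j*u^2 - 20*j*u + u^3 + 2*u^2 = (-7*j + u)*(-3*j + u)*(u + 2)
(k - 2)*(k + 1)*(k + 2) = k^3 + k^2 - 4*k - 4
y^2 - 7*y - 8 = (y - 8)*(y + 1)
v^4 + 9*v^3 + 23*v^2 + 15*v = v*(v + 1)*(v + 3)*(v + 5)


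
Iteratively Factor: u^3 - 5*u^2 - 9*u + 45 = (u - 3)*(u^2 - 2*u - 15) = (u - 3)*(u + 3)*(u - 5)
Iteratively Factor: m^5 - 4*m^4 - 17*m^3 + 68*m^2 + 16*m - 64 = (m + 4)*(m^4 - 8*m^3 + 15*m^2 + 8*m - 16) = (m + 1)*(m + 4)*(m^3 - 9*m^2 + 24*m - 16) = (m - 4)*(m + 1)*(m + 4)*(m^2 - 5*m + 4) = (m - 4)*(m - 1)*(m + 1)*(m + 4)*(m - 4)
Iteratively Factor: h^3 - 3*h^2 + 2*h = (h - 2)*(h^2 - h) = (h - 2)*(h - 1)*(h)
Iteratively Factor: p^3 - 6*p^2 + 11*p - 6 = (p - 1)*(p^2 - 5*p + 6) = (p - 3)*(p - 1)*(p - 2)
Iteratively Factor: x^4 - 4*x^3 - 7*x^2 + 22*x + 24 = (x + 1)*(x^3 - 5*x^2 - 2*x + 24) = (x - 3)*(x + 1)*(x^2 - 2*x - 8) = (x - 4)*(x - 3)*(x + 1)*(x + 2)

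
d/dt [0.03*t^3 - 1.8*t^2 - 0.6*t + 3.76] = 0.09*t^2 - 3.6*t - 0.6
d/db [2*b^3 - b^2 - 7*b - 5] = 6*b^2 - 2*b - 7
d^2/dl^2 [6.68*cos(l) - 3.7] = -6.68*cos(l)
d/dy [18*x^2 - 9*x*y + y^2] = -9*x + 2*y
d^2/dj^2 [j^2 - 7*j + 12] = 2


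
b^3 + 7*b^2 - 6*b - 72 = (b - 3)*(b + 4)*(b + 6)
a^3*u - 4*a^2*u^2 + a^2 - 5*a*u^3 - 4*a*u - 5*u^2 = (a - 5*u)*(a + u)*(a*u + 1)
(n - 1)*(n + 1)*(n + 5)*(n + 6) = n^4 + 11*n^3 + 29*n^2 - 11*n - 30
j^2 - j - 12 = (j - 4)*(j + 3)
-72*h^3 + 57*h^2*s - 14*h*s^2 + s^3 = (-8*h + s)*(-3*h + s)^2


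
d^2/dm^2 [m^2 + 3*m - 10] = 2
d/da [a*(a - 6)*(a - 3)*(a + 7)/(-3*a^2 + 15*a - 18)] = (-2*a^3 + 5*a^2 + 4*a - 84)/(3*(a^2 - 4*a + 4))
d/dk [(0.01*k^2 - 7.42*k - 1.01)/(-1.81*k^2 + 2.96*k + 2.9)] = (-13.4006*k^2 - 3.5982*k - 18.5284)/(3.2761*k^4 - 10.7152*k^3 - 1.7364*k^2 + 17.168*k + 8.41)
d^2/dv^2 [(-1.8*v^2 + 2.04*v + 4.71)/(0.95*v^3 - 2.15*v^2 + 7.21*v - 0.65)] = (-3.249*v^6 + 11.0466*v^5 + 99.9837000000001*v^4 - 234.37536*v^3 + 354.40812*v^2 - 437.72724*v + 494.125692)/(0.857375*v^9 - 5.821125*v^8 + 32.6952*v^7 - 100.0568*v^6 + 256.10511*v^5 - 371.02437*v^4 + 436.465336*v^3 - 104.09412*v^2 + 9.138675*v - 0.274625)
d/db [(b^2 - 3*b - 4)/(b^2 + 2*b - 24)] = 5/(b^2 + 12*b + 36)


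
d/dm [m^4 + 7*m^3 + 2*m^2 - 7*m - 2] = 4*m^3 + 21*m^2 + 4*m - 7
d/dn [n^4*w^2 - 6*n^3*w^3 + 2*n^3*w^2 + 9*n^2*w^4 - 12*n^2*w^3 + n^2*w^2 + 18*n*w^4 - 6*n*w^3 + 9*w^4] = 2*w^2*(2*n^3 - 9*n^2*w + 3*n^2 + 9*n*w^2 - 12*n*w + n + 9*w^2 - 3*w)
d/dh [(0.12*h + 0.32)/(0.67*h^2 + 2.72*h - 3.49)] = (0.0804*h^2 + 0.3264*h - (0.12*h + 0.32)*(1.34*h + 2.72) - 0.4188)/(0.67*h^2 + 2.72*h - 3.49)^2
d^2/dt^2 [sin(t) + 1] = -sin(t)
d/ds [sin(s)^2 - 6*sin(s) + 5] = 2*(sin(s) - 3)*cos(s)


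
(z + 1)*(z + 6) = z^2 + 7*z + 6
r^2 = r^2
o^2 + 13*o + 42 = (o + 6)*(o + 7)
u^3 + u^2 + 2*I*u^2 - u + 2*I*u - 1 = (u + 1)*(u + I)^2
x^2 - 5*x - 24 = (x - 8)*(x + 3)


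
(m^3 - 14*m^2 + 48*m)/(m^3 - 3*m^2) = (m^2 - 14*m + 48)/(m*(m - 3))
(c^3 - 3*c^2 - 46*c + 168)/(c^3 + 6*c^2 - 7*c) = (c^2 - 10*c + 24)/(c*(c - 1))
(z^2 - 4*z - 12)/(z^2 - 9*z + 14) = (z^2 - 4*z - 12)/(z^2 - 9*z + 14)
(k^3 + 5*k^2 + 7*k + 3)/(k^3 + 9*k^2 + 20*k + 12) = (k^2 + 4*k + 3)/(k^2 + 8*k + 12)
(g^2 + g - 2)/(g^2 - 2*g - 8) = (g - 1)/(g - 4)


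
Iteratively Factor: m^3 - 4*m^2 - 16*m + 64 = (m - 4)*(m^2 - 16) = (m - 4)^2*(m + 4)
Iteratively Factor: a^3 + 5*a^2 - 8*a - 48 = (a + 4)*(a^2 + a - 12) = (a - 3)*(a + 4)*(a + 4)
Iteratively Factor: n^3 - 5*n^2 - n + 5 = (n - 5)*(n^2 - 1) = (n - 5)*(n - 1)*(n + 1)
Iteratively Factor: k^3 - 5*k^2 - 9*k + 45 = (k + 3)*(k^2 - 8*k + 15) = (k - 5)*(k + 3)*(k - 3)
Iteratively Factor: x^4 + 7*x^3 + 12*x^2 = (x + 3)*(x^3 + 4*x^2) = x*(x + 3)*(x^2 + 4*x) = x^2*(x + 3)*(x + 4)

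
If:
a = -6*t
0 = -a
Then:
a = 0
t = 0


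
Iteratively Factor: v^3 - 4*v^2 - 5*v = (v)*(v^2 - 4*v - 5) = v*(v + 1)*(v - 5)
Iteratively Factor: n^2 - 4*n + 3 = (n - 3)*(n - 1)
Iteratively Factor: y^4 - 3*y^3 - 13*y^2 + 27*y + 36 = (y + 1)*(y^3 - 4*y^2 - 9*y + 36) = (y - 3)*(y + 1)*(y^2 - y - 12) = (y - 3)*(y + 1)*(y + 3)*(y - 4)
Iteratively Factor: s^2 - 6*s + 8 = (s - 2)*(s - 4)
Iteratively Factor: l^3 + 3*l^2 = (l)*(l^2 + 3*l) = l*(l + 3)*(l)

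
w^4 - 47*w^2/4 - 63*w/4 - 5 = (w - 4)*(w + 1/2)*(w + 1)*(w + 5/2)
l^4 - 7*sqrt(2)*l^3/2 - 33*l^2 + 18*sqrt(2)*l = l*(l - 6*sqrt(2))*(l - sqrt(2)/2)*(l + 3*sqrt(2))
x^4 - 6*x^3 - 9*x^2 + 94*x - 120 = (x - 5)*(x - 3)*(x - 2)*(x + 4)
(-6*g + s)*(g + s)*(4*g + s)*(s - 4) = -24*g^3*s + 96*g^3 - 26*g^2*s^2 + 104*g^2*s - g*s^3 + 4*g*s^2 + s^4 - 4*s^3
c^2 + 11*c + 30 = (c + 5)*(c + 6)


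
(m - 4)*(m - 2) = m^2 - 6*m + 8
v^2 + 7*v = v*(v + 7)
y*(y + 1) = y^2 + y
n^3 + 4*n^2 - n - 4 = (n - 1)*(n + 1)*(n + 4)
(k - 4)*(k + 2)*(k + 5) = k^3 + 3*k^2 - 18*k - 40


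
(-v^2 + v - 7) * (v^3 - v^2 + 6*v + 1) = -v^5 + 2*v^4 - 14*v^3 + 12*v^2 - 41*v - 7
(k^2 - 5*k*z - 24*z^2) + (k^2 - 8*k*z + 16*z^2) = 2*k^2 - 13*k*z - 8*z^2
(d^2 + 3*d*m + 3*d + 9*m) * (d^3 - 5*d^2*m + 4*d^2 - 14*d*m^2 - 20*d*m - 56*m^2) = d^5 - 2*d^4*m + 7*d^4 - 29*d^3*m^2 - 14*d^3*m + 12*d^3 - 42*d^2*m^3 - 203*d^2*m^2 - 24*d^2*m - 294*d*m^3 - 348*d*m^2 - 504*m^3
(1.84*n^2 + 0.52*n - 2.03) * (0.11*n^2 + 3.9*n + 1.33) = 0.2024*n^4 + 7.2332*n^3 + 4.2519*n^2 - 7.2254*n - 2.6999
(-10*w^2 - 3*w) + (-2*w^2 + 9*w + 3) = -12*w^2 + 6*w + 3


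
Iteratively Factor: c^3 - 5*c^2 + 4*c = (c - 4)*(c^2 - c) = c*(c - 4)*(c - 1)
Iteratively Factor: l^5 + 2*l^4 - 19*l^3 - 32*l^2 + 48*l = (l - 1)*(l^4 + 3*l^3 - 16*l^2 - 48*l) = (l - 1)*(l + 4)*(l^3 - l^2 - 12*l) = (l - 4)*(l - 1)*(l + 4)*(l^2 + 3*l) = (l - 4)*(l - 1)*(l + 3)*(l + 4)*(l)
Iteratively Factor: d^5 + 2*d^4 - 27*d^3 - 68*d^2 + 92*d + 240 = (d + 3)*(d^4 - d^3 - 24*d^2 + 4*d + 80) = (d - 2)*(d + 3)*(d^3 + d^2 - 22*d - 40) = (d - 2)*(d + 3)*(d + 4)*(d^2 - 3*d - 10) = (d - 2)*(d + 2)*(d + 3)*(d + 4)*(d - 5)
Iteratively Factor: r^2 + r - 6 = (r + 3)*(r - 2)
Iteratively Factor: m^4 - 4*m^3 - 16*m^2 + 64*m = (m)*(m^3 - 4*m^2 - 16*m + 64) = m*(m - 4)*(m^2 - 16) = m*(m - 4)*(m + 4)*(m - 4)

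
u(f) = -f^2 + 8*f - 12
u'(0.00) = 8.00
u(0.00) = -12.00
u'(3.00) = 2.00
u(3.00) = 3.00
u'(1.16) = 5.68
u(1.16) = -4.07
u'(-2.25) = 12.50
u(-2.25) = -35.06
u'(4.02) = -0.04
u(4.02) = 4.00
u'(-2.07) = 12.14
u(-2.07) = -32.84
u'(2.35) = 3.30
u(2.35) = 1.28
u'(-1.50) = 11.00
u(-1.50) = -26.25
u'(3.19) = 1.62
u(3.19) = 3.34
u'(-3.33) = 14.66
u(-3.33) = -49.73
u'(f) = 8 - 2*f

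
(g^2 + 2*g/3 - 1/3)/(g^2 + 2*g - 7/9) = 3*(g + 1)/(3*g + 7)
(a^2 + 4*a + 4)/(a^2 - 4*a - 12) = (a + 2)/(a - 6)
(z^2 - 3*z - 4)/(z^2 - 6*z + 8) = (z + 1)/(z - 2)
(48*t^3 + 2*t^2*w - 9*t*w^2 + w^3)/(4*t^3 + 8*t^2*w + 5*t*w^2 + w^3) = (24*t^2 - 11*t*w + w^2)/(2*t^2 + 3*t*w + w^2)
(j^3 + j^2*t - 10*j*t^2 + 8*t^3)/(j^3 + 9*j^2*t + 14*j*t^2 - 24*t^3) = (j - 2*t)/(j + 6*t)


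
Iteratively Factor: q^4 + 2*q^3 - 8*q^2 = (q)*(q^3 + 2*q^2 - 8*q) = q*(q + 4)*(q^2 - 2*q) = q*(q - 2)*(q + 4)*(q)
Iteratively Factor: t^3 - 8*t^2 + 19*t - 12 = (t - 3)*(t^2 - 5*t + 4) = (t - 4)*(t - 3)*(t - 1)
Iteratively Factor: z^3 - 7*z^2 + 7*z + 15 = (z - 3)*(z^2 - 4*z - 5) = (z - 3)*(z + 1)*(z - 5)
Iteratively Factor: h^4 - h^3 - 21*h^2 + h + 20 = (h + 1)*(h^3 - 2*h^2 - 19*h + 20) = (h + 1)*(h + 4)*(h^2 - 6*h + 5) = (h - 1)*(h + 1)*(h + 4)*(h - 5)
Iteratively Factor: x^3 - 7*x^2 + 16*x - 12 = (x - 2)*(x^2 - 5*x + 6) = (x - 3)*(x - 2)*(x - 2)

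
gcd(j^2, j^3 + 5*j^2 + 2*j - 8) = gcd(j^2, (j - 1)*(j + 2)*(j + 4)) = 1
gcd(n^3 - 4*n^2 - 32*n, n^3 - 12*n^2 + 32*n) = n^2 - 8*n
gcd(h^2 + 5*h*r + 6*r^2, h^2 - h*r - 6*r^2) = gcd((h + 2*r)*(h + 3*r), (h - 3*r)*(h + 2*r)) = h + 2*r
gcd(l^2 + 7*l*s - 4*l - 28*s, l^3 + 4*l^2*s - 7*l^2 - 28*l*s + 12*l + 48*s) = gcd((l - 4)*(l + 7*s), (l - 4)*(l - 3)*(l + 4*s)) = l - 4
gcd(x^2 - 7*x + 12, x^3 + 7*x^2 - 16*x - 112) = x - 4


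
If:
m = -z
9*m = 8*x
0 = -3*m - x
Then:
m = 0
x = 0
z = 0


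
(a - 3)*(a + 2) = a^2 - a - 6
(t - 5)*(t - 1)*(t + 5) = t^3 - t^2 - 25*t + 25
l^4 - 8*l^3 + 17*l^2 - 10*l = l*(l - 5)*(l - 2)*(l - 1)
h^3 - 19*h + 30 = (h - 3)*(h - 2)*(h + 5)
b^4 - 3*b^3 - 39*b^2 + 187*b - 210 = (b - 5)*(b - 3)*(b - 2)*(b + 7)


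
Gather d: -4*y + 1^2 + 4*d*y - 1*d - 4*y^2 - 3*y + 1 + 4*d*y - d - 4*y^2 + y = d*(8*y - 2) - 8*y^2 - 6*y + 2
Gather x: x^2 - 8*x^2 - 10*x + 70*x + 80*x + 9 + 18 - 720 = -7*x^2 + 140*x - 693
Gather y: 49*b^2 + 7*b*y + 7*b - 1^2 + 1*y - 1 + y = 49*b^2 + 7*b + y*(7*b + 2) - 2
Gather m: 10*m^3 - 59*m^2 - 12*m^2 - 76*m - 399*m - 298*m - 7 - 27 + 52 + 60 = 10*m^3 - 71*m^2 - 773*m + 78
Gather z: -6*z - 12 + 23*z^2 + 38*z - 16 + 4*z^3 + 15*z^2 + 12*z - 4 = 4*z^3 + 38*z^2 + 44*z - 32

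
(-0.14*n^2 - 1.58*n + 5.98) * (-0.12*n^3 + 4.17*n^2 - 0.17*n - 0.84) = 0.0168*n^5 - 0.3942*n^4 - 7.2824*n^3 + 25.3228*n^2 + 0.3106*n - 5.0232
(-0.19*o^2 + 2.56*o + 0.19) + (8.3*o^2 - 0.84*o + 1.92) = 8.11*o^2 + 1.72*o + 2.11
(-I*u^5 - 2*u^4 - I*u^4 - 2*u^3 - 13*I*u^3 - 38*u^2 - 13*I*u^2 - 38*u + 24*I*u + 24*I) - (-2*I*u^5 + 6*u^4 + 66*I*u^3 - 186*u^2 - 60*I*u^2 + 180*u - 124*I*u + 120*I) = I*u^5 - 8*u^4 - I*u^4 - 2*u^3 - 79*I*u^3 + 148*u^2 + 47*I*u^2 - 218*u + 148*I*u - 96*I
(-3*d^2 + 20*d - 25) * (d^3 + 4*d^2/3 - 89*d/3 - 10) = -3*d^5 + 16*d^4 + 272*d^3/3 - 1790*d^2/3 + 1625*d/3 + 250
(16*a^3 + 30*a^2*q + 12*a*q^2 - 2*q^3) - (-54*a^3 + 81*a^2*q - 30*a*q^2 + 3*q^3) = 70*a^3 - 51*a^2*q + 42*a*q^2 - 5*q^3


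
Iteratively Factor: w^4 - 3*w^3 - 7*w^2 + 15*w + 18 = (w + 2)*(w^3 - 5*w^2 + 3*w + 9) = (w + 1)*(w + 2)*(w^2 - 6*w + 9) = (w - 3)*(w + 1)*(w + 2)*(w - 3)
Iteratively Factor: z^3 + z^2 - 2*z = (z)*(z^2 + z - 2) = z*(z - 1)*(z + 2)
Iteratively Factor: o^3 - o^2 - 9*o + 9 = (o + 3)*(o^2 - 4*o + 3) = (o - 1)*(o + 3)*(o - 3)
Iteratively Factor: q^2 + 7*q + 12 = (q + 3)*(q + 4)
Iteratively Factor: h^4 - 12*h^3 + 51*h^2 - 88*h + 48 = (h - 4)*(h^3 - 8*h^2 + 19*h - 12) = (h - 4)*(h - 3)*(h^2 - 5*h + 4) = (h - 4)^2*(h - 3)*(h - 1)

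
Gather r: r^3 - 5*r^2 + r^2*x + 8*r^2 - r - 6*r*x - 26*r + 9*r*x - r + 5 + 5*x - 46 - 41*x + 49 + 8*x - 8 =r^3 + r^2*(x + 3) + r*(3*x - 28) - 28*x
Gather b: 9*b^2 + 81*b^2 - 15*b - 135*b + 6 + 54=90*b^2 - 150*b + 60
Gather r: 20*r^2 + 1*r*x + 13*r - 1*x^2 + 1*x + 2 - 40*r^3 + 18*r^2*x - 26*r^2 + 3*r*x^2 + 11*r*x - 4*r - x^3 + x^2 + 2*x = -40*r^3 + r^2*(18*x - 6) + r*(3*x^2 + 12*x + 9) - x^3 + 3*x + 2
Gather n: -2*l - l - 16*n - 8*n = -3*l - 24*n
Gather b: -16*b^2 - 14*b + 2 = -16*b^2 - 14*b + 2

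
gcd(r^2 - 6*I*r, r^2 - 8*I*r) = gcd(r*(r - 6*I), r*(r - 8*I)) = r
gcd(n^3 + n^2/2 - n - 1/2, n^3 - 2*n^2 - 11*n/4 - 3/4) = n + 1/2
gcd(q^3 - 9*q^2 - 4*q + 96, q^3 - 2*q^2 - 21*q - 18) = q + 3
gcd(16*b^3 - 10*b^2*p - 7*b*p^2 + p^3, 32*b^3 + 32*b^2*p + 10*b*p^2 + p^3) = 2*b + p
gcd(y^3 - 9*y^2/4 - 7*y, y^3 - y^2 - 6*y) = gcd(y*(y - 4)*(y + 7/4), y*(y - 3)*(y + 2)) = y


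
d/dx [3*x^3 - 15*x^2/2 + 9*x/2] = 9*x^2 - 15*x + 9/2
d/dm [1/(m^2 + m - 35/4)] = 16*(-2*m - 1)/(4*m^2 + 4*m - 35)^2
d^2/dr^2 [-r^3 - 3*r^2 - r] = -6*r - 6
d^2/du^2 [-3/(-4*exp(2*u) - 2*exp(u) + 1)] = (192*exp(3*u) + 72*exp(2*u) + 60*exp(u) + 6)*exp(u)/(64*exp(6*u) + 96*exp(5*u) - 40*exp(3*u) + 6*exp(u) - 1)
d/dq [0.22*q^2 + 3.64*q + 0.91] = 0.44*q + 3.64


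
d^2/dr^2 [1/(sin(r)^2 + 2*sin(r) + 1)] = 2*(3 - 2*sin(r))/(sin(r) + 1)^3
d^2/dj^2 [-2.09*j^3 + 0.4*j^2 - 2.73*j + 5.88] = 0.8 - 12.54*j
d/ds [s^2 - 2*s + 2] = 2*s - 2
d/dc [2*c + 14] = 2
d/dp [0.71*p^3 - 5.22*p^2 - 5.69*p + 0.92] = 2.13*p^2 - 10.44*p - 5.69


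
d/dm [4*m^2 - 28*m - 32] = 8*m - 28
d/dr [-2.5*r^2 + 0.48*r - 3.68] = 0.48 - 5.0*r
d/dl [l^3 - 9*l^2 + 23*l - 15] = 3*l^2 - 18*l + 23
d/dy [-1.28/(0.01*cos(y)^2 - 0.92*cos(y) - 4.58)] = (1.1776 - 0.0256*cos(y))*sin(y)/(-0.01*cos(y)^2 + 0.92*cos(y) + 4.58)^2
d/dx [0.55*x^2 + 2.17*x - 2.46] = 1.1*x + 2.17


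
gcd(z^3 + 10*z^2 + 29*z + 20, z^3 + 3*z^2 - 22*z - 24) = z + 1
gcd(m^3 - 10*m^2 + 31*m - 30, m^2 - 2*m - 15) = m - 5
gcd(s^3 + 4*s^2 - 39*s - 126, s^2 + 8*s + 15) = s + 3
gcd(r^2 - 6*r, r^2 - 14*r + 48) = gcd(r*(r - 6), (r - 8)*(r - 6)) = r - 6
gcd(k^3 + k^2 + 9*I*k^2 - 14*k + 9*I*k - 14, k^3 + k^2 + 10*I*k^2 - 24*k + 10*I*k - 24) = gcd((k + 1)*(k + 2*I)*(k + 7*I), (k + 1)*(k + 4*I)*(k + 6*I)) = k + 1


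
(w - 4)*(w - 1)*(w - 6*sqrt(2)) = w^3 - 6*sqrt(2)*w^2 - 5*w^2 + 4*w + 30*sqrt(2)*w - 24*sqrt(2)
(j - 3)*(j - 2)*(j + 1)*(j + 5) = j^4 + j^3 - 19*j^2 + 11*j + 30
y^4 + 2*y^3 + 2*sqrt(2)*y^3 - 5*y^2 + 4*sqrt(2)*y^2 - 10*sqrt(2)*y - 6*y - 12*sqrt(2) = (y - 2)*(y + 1)*(y + 3)*(y + 2*sqrt(2))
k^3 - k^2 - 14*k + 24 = (k - 3)*(k - 2)*(k + 4)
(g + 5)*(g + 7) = g^2 + 12*g + 35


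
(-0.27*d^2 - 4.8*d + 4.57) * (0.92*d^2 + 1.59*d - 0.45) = -0.2484*d^4 - 4.8453*d^3 - 3.3061*d^2 + 9.4263*d - 2.0565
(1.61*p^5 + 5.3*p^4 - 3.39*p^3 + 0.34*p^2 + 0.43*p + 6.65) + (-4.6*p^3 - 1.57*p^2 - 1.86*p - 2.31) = 1.61*p^5 + 5.3*p^4 - 7.99*p^3 - 1.23*p^2 - 1.43*p + 4.34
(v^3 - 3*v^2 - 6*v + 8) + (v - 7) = v^3 - 3*v^2 - 5*v + 1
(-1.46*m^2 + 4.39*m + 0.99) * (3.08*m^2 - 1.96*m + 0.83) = -4.4968*m^4 + 16.3828*m^3 - 6.767*m^2 + 1.7033*m + 0.8217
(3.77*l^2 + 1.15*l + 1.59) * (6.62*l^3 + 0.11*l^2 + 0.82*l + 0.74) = 24.9574*l^5 + 8.0277*l^4 + 13.7437*l^3 + 3.9077*l^2 + 2.1548*l + 1.1766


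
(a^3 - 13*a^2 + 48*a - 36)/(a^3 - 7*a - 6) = (-a^3 + 13*a^2 - 48*a + 36)/(-a^3 + 7*a + 6)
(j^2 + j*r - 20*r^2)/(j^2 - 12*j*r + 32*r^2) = (-j - 5*r)/(-j + 8*r)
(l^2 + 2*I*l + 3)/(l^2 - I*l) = (l + 3*I)/l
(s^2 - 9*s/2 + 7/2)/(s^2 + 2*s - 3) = (s - 7/2)/(s + 3)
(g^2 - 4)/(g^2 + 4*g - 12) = (g + 2)/(g + 6)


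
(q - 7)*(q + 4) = q^2 - 3*q - 28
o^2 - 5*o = o*(o - 5)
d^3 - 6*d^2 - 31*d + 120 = (d - 8)*(d - 3)*(d + 5)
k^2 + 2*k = k*(k + 2)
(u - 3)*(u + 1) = u^2 - 2*u - 3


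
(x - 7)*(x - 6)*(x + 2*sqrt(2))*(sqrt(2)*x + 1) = sqrt(2)*x^4 - 13*sqrt(2)*x^3 + 5*x^3 - 65*x^2 + 44*sqrt(2)*x^2 - 26*sqrt(2)*x + 210*x + 84*sqrt(2)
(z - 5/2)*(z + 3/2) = z^2 - z - 15/4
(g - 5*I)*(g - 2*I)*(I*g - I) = I*g^3 + 7*g^2 - I*g^2 - 7*g - 10*I*g + 10*I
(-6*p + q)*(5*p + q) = -30*p^2 - p*q + q^2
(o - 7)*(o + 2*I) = o^2 - 7*o + 2*I*o - 14*I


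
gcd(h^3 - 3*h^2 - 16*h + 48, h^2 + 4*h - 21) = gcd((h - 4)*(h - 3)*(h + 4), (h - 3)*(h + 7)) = h - 3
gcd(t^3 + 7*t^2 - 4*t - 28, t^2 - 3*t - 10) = t + 2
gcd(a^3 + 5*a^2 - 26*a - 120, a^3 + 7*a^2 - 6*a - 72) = a^2 + 10*a + 24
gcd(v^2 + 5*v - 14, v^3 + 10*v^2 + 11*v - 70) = v^2 + 5*v - 14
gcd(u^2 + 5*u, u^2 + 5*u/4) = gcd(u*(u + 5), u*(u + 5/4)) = u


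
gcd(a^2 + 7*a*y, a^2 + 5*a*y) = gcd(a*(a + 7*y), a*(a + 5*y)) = a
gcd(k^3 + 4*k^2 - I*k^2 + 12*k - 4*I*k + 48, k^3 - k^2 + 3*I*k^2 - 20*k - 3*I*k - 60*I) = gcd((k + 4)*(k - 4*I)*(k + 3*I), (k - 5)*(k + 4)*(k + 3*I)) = k^2 + k*(4 + 3*I) + 12*I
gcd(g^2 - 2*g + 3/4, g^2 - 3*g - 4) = 1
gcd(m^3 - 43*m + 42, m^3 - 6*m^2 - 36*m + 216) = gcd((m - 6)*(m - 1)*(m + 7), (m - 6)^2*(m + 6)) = m - 6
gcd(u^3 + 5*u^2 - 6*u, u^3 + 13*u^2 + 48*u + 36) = u + 6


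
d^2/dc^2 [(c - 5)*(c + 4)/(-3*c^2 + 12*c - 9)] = 2*(-3*c^3 + 69*c^2 - 249*c + 263)/(3*(c^6 - 12*c^5 + 57*c^4 - 136*c^3 + 171*c^2 - 108*c + 27))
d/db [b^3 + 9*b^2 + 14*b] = 3*b^2 + 18*b + 14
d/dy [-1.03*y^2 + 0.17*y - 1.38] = 0.17 - 2.06*y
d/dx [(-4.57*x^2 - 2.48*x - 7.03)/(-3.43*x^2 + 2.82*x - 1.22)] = (-21.3938*x^2 - 37.075*x + 22.8502)/(11.7649*x^4 - 19.3452*x^3 + 16.3216*x^2 - 6.8808*x + 1.4884)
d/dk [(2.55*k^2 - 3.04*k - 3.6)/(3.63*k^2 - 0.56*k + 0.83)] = (9.6072*k^2 + 30.369*k - 4.5392)/(13.1769*k^4 - 4.0656*k^3 + 6.3394*k^2 - 0.9296*k + 0.6889)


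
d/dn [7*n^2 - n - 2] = 14*n - 1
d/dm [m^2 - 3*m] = 2*m - 3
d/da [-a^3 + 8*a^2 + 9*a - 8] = -3*a^2 + 16*a + 9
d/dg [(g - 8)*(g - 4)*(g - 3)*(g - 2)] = 4*g^3 - 51*g^2 + 196*g - 232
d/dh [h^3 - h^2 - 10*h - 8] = 3*h^2 - 2*h - 10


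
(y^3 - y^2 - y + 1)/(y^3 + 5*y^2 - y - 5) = (y - 1)/(y + 5)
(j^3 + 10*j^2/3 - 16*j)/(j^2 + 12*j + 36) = j*(3*j - 8)/(3*(j + 6))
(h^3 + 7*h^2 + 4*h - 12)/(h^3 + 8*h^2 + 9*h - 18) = (h + 2)/(h + 3)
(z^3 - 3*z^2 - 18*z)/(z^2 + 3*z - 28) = z*(z^2 - 3*z - 18)/(z^2 + 3*z - 28)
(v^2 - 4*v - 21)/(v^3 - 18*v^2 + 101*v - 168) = (v + 3)/(v^2 - 11*v + 24)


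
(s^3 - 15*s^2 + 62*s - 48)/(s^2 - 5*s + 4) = (s^2 - 14*s + 48)/(s - 4)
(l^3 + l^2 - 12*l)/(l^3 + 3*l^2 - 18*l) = (l + 4)/(l + 6)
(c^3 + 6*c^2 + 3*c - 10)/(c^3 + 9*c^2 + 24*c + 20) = (c - 1)/(c + 2)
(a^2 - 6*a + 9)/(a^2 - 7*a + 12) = (a - 3)/(a - 4)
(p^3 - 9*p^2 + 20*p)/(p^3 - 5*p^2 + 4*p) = (p - 5)/(p - 1)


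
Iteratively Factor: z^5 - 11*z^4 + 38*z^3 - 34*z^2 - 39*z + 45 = (z + 1)*(z^4 - 12*z^3 + 50*z^2 - 84*z + 45) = (z - 1)*(z + 1)*(z^3 - 11*z^2 + 39*z - 45) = (z - 3)*(z - 1)*(z + 1)*(z^2 - 8*z + 15) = (z - 3)^2*(z - 1)*(z + 1)*(z - 5)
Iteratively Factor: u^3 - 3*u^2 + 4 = (u - 2)*(u^2 - u - 2) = (u - 2)*(u + 1)*(u - 2)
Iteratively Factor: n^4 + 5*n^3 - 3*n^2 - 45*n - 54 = (n + 2)*(n^3 + 3*n^2 - 9*n - 27) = (n + 2)*(n + 3)*(n^2 - 9) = (n - 3)*(n + 2)*(n + 3)*(n + 3)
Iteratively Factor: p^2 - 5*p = (p - 5)*(p)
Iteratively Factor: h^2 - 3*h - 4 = (h + 1)*(h - 4)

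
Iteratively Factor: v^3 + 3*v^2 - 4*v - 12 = (v + 3)*(v^2 - 4) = (v - 2)*(v + 3)*(v + 2)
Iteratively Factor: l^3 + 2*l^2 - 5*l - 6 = (l + 1)*(l^2 + l - 6) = (l + 1)*(l + 3)*(l - 2)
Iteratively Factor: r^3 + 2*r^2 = (r + 2)*(r^2) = r*(r + 2)*(r)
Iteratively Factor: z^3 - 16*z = (z)*(z^2 - 16) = z*(z + 4)*(z - 4)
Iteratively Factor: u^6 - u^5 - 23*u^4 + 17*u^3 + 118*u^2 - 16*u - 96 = (u - 1)*(u^5 - 23*u^3 - 6*u^2 + 112*u + 96) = (u - 1)*(u + 2)*(u^4 - 2*u^3 - 19*u^2 + 32*u + 48) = (u - 4)*(u - 1)*(u + 2)*(u^3 + 2*u^2 - 11*u - 12) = (u - 4)*(u - 1)*(u + 2)*(u + 4)*(u^2 - 2*u - 3) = (u - 4)*(u - 1)*(u + 1)*(u + 2)*(u + 4)*(u - 3)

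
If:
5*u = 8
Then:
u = 8/5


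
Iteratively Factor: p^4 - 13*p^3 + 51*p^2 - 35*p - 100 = (p - 5)*(p^3 - 8*p^2 + 11*p + 20) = (p - 5)*(p + 1)*(p^2 - 9*p + 20) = (p - 5)^2*(p + 1)*(p - 4)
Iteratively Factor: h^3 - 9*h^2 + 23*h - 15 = (h - 1)*(h^2 - 8*h + 15) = (h - 5)*(h - 1)*(h - 3)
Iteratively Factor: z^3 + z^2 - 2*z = (z - 1)*(z^2 + 2*z) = z*(z - 1)*(z + 2)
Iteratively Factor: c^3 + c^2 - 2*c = (c)*(c^2 + c - 2) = c*(c + 2)*(c - 1)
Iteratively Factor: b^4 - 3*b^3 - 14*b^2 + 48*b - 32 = (b - 1)*(b^3 - 2*b^2 - 16*b + 32) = (b - 1)*(b + 4)*(b^2 - 6*b + 8) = (b - 2)*(b - 1)*(b + 4)*(b - 4)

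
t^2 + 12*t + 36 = (t + 6)^2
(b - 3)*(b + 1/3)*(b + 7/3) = b^3 - b^2/3 - 65*b/9 - 7/3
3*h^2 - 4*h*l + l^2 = (-3*h + l)*(-h + l)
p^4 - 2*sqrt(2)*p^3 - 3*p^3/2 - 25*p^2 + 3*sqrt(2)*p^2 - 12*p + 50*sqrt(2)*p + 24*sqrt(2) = (p - 6)*(p + 1/2)*(p + 4)*(p - 2*sqrt(2))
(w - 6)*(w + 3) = w^2 - 3*w - 18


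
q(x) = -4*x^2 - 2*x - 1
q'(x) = -8*x - 2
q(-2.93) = -29.48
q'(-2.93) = 21.44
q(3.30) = -51.16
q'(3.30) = -28.40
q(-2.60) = -22.84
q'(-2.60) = 18.80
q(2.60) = -33.24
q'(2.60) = -22.80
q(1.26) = -9.87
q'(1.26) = -12.08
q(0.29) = -1.92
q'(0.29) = -4.32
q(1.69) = -15.80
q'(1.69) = -15.52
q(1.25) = -9.75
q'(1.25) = -12.00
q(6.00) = -157.00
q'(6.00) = -50.00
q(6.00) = -157.00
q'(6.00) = -50.00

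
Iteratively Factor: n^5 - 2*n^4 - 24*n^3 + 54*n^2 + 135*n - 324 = (n - 3)*(n^4 + n^3 - 21*n^2 - 9*n + 108) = (n - 3)^2*(n^3 + 4*n^2 - 9*n - 36) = (n - 3)^2*(n + 4)*(n^2 - 9) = (n - 3)^2*(n + 3)*(n + 4)*(n - 3)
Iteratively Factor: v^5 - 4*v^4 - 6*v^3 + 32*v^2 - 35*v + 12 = (v - 1)*(v^4 - 3*v^3 - 9*v^2 + 23*v - 12) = (v - 1)*(v + 3)*(v^3 - 6*v^2 + 9*v - 4) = (v - 1)^2*(v + 3)*(v^2 - 5*v + 4) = (v - 4)*(v - 1)^2*(v + 3)*(v - 1)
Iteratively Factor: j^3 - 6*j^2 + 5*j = (j)*(j^2 - 6*j + 5) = j*(j - 1)*(j - 5)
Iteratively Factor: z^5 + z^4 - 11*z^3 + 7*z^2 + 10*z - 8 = (z - 1)*(z^4 + 2*z^3 - 9*z^2 - 2*z + 8) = (z - 2)*(z - 1)*(z^3 + 4*z^2 - z - 4) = (z - 2)*(z - 1)*(z + 4)*(z^2 - 1) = (z - 2)*(z - 1)^2*(z + 4)*(z + 1)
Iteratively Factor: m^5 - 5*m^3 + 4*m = (m - 1)*(m^4 + m^3 - 4*m^2 - 4*m) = (m - 2)*(m - 1)*(m^3 + 3*m^2 + 2*m) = (m - 2)*(m - 1)*(m + 2)*(m^2 + m) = m*(m - 2)*(m - 1)*(m + 2)*(m + 1)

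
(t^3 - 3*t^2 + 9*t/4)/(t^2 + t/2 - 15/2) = t*(4*t^2 - 12*t + 9)/(2*(2*t^2 + t - 15))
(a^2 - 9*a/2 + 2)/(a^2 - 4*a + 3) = (a^2 - 9*a/2 + 2)/(a^2 - 4*a + 3)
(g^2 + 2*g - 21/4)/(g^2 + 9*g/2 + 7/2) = (g - 3/2)/(g + 1)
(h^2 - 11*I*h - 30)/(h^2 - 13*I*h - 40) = (h - 6*I)/(h - 8*I)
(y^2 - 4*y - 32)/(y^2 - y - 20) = (y - 8)/(y - 5)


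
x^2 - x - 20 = (x - 5)*(x + 4)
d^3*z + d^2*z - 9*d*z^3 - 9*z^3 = (d - 3*z)*(d + 3*z)*(d*z + z)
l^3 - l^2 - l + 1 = (l - 1)^2*(l + 1)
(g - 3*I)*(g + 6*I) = g^2 + 3*I*g + 18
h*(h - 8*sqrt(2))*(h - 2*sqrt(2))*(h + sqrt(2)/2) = h^4 - 19*sqrt(2)*h^3/2 + 22*h^2 + 16*sqrt(2)*h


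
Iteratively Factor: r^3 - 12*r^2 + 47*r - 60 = (r - 5)*(r^2 - 7*r + 12) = (r - 5)*(r - 3)*(r - 4)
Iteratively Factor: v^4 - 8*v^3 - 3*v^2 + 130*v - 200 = (v + 4)*(v^3 - 12*v^2 + 45*v - 50) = (v - 5)*(v + 4)*(v^2 - 7*v + 10) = (v - 5)^2*(v + 4)*(v - 2)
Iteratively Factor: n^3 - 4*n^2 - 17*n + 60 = (n - 3)*(n^2 - n - 20) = (n - 3)*(n + 4)*(n - 5)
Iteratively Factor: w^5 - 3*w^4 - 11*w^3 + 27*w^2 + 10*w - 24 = (w + 3)*(w^4 - 6*w^3 + 7*w^2 + 6*w - 8) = (w - 4)*(w + 3)*(w^3 - 2*w^2 - w + 2) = (w - 4)*(w - 2)*(w + 3)*(w^2 - 1) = (w - 4)*(w - 2)*(w + 1)*(w + 3)*(w - 1)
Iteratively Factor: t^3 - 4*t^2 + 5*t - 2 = (t - 2)*(t^2 - 2*t + 1) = (t - 2)*(t - 1)*(t - 1)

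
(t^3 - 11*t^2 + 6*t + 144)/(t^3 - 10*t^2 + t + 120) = (t - 6)/(t - 5)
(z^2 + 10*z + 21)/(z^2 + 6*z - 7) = (z + 3)/(z - 1)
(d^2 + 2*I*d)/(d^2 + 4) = d/(d - 2*I)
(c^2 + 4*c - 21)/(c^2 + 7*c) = (c - 3)/c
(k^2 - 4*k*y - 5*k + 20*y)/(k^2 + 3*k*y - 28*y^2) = (k - 5)/(k + 7*y)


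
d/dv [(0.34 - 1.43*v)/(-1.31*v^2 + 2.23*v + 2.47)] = (-1.8733*v^2 + 0.8908*v - 4.2903)/(1.7161*v^4 - 5.8426*v^3 - 1.4985*v^2 + 11.0162*v + 6.1009)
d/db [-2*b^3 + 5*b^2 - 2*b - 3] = -6*b^2 + 10*b - 2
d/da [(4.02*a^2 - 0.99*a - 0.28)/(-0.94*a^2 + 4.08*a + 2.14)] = (15.471*a^2 + 16.6792*a - 0.9762)/(0.8836*a^4 - 7.6704*a^3 + 12.6232*a^2 + 17.4624*a + 4.5796)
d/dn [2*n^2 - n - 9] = 4*n - 1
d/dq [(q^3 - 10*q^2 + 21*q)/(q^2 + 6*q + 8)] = (q^4 + 12*q^3 - 57*q^2 - 160*q + 168)/(q^4 + 12*q^3 + 52*q^2 + 96*q + 64)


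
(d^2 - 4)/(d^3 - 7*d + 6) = (d + 2)/(d^2 + 2*d - 3)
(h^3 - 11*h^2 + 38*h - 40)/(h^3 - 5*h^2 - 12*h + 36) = (h^2 - 9*h + 20)/(h^2 - 3*h - 18)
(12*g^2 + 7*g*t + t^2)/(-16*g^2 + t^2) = (3*g + t)/(-4*g + t)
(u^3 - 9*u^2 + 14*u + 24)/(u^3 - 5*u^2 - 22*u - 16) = (u^2 - 10*u + 24)/(u^2 - 6*u - 16)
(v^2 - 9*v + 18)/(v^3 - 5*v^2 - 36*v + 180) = (v - 3)/(v^2 + v - 30)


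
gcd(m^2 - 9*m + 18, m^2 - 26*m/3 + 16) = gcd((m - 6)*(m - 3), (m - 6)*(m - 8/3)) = m - 6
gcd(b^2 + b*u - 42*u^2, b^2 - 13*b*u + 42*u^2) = -b + 6*u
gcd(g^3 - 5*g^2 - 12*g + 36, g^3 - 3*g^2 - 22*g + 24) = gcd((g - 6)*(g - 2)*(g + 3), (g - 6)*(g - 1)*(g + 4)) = g - 6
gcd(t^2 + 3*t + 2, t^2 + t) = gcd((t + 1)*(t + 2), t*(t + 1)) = t + 1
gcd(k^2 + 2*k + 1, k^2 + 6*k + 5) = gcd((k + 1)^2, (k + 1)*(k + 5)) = k + 1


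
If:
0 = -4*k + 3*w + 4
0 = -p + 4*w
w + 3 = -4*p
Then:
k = 59/68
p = -12/17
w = -3/17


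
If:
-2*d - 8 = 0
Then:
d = -4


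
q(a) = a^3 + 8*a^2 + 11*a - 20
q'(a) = 3*a^2 + 16*a + 11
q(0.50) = -12.38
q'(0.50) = 19.75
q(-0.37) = -23.03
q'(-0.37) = 5.49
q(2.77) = 93.11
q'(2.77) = 78.34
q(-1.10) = -23.75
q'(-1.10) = -2.97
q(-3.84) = -0.90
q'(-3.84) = -6.20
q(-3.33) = -4.84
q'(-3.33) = -9.01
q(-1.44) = -22.24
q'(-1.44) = -5.82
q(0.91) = -2.61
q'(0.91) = 28.04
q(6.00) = 550.00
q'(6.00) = 215.00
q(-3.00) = -8.00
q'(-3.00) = -10.00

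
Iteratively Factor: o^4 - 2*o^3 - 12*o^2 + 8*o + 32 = (o - 2)*(o^3 - 12*o - 16) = (o - 2)*(o + 2)*(o^2 - 2*o - 8) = (o - 4)*(o - 2)*(o + 2)*(o + 2)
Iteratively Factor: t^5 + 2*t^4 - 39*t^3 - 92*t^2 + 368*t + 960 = (t + 4)*(t^4 - 2*t^3 - 31*t^2 + 32*t + 240) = (t + 3)*(t + 4)*(t^3 - 5*t^2 - 16*t + 80) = (t + 3)*(t + 4)^2*(t^2 - 9*t + 20) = (t - 4)*(t + 3)*(t + 4)^2*(t - 5)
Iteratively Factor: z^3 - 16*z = (z + 4)*(z^2 - 4*z) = (z - 4)*(z + 4)*(z)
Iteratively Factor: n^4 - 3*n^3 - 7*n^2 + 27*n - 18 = (n + 3)*(n^3 - 6*n^2 + 11*n - 6) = (n - 3)*(n + 3)*(n^2 - 3*n + 2) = (n - 3)*(n - 2)*(n + 3)*(n - 1)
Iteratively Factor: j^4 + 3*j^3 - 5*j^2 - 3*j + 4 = (j - 1)*(j^3 + 4*j^2 - j - 4) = (j - 1)^2*(j^2 + 5*j + 4) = (j - 1)^2*(j + 1)*(j + 4)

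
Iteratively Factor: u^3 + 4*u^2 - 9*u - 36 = (u + 3)*(u^2 + u - 12) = (u + 3)*(u + 4)*(u - 3)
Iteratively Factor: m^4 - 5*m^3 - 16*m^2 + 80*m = (m + 4)*(m^3 - 9*m^2 + 20*m) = (m - 4)*(m + 4)*(m^2 - 5*m) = (m - 5)*(m - 4)*(m + 4)*(m)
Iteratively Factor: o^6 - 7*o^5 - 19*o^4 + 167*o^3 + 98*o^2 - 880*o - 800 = (o + 4)*(o^5 - 11*o^4 + 25*o^3 + 67*o^2 - 170*o - 200) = (o - 5)*(o + 4)*(o^4 - 6*o^3 - 5*o^2 + 42*o + 40) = (o - 5)^2*(o + 4)*(o^3 - o^2 - 10*o - 8) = (o - 5)^2*(o + 2)*(o + 4)*(o^2 - 3*o - 4) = (o - 5)^2*(o - 4)*(o + 2)*(o + 4)*(o + 1)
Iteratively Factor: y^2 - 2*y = (y - 2)*(y)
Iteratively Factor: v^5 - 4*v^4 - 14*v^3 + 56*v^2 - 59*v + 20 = (v - 1)*(v^4 - 3*v^3 - 17*v^2 + 39*v - 20) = (v - 1)^2*(v^3 - 2*v^2 - 19*v + 20) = (v - 5)*(v - 1)^2*(v^2 + 3*v - 4) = (v - 5)*(v - 1)^3*(v + 4)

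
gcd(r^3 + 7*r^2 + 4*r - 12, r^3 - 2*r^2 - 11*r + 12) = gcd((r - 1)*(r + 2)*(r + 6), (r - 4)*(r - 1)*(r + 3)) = r - 1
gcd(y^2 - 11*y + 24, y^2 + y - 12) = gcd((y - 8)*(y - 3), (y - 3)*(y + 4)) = y - 3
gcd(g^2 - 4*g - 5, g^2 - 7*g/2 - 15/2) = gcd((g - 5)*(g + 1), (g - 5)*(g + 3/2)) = g - 5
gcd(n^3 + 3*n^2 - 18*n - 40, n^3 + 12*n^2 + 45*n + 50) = n^2 + 7*n + 10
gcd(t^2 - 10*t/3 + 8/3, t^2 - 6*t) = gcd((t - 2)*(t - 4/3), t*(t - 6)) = 1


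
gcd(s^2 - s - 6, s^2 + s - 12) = s - 3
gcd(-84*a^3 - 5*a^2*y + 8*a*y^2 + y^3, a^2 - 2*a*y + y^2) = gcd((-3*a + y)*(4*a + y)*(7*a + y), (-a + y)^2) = 1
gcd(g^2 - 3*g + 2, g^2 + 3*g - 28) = 1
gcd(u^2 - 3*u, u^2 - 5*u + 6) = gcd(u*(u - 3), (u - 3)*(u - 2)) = u - 3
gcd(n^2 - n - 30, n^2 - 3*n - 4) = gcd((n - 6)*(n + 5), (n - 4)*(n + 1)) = 1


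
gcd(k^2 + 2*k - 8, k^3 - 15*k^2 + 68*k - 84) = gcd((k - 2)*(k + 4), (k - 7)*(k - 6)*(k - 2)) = k - 2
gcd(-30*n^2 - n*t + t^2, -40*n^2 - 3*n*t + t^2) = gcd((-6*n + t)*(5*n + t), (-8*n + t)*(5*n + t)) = 5*n + t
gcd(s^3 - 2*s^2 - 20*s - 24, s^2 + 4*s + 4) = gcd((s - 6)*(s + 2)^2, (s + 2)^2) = s^2 + 4*s + 4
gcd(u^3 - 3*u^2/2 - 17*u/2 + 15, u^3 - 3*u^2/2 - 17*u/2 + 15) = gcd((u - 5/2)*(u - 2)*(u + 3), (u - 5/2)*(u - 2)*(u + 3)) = u^3 - 3*u^2/2 - 17*u/2 + 15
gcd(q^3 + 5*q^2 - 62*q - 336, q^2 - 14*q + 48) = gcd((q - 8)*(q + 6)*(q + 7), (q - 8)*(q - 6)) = q - 8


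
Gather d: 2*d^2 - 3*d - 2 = 2*d^2 - 3*d - 2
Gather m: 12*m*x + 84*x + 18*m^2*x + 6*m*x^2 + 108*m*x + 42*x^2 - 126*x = 18*m^2*x + m*(6*x^2 + 120*x) + 42*x^2 - 42*x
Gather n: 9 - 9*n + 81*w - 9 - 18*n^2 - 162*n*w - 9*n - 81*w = -18*n^2 + n*(-162*w - 18)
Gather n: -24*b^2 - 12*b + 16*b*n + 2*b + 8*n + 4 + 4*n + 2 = -24*b^2 - 10*b + n*(16*b + 12) + 6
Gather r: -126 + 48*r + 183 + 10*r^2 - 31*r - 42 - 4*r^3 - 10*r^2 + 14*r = -4*r^3 + 31*r + 15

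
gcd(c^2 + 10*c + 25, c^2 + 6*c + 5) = c + 5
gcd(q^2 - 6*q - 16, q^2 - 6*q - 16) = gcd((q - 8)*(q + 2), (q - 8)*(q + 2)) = q^2 - 6*q - 16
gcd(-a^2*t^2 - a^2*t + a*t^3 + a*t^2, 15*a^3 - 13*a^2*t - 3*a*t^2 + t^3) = -a + t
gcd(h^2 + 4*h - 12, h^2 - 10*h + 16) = h - 2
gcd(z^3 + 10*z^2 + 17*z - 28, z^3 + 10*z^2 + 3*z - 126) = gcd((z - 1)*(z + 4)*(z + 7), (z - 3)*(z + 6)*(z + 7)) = z + 7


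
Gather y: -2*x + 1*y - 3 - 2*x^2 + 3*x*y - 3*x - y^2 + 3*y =-2*x^2 - 5*x - y^2 + y*(3*x + 4) - 3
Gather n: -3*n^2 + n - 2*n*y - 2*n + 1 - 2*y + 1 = -3*n^2 + n*(-2*y - 1) - 2*y + 2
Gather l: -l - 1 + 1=-l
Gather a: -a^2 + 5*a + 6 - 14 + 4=-a^2 + 5*a - 4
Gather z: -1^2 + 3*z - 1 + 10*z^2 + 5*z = 10*z^2 + 8*z - 2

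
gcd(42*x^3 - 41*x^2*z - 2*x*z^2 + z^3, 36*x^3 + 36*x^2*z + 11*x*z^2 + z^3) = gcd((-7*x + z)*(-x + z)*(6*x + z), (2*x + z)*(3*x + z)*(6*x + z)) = 6*x + z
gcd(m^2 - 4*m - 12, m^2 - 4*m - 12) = m^2 - 4*m - 12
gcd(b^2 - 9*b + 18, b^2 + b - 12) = b - 3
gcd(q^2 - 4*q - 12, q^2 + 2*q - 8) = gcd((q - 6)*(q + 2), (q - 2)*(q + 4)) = 1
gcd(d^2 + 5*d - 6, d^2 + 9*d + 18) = d + 6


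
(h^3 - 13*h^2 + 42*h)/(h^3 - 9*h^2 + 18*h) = (h - 7)/(h - 3)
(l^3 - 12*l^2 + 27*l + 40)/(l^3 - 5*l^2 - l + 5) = (l - 8)/(l - 1)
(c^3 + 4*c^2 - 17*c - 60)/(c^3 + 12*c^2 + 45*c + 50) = (c^2 - c - 12)/(c^2 + 7*c + 10)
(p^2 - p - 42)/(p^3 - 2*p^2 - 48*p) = (p - 7)/(p*(p - 8))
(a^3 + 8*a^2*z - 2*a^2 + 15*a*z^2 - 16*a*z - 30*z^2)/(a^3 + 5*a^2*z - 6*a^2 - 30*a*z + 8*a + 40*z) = (a + 3*z)/(a - 4)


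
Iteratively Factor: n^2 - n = (n)*(n - 1)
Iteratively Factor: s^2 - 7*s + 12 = (s - 4)*(s - 3)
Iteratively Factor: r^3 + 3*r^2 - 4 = (r + 2)*(r^2 + r - 2) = (r + 2)^2*(r - 1)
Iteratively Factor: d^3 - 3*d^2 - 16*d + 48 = (d - 4)*(d^2 + d - 12) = (d - 4)*(d + 4)*(d - 3)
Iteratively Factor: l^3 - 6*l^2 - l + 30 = (l - 3)*(l^2 - 3*l - 10) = (l - 3)*(l + 2)*(l - 5)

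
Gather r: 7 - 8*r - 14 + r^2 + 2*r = r^2 - 6*r - 7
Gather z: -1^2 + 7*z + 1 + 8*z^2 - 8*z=8*z^2 - z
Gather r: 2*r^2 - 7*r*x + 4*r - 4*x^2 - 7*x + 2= 2*r^2 + r*(4 - 7*x) - 4*x^2 - 7*x + 2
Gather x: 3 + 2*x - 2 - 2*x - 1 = 0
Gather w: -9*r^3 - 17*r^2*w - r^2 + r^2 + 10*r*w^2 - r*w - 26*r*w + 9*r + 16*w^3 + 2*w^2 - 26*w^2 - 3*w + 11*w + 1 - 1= -9*r^3 + 9*r + 16*w^3 + w^2*(10*r - 24) + w*(-17*r^2 - 27*r + 8)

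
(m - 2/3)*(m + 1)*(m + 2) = m^3 + 7*m^2/3 - 4/3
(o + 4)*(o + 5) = o^2 + 9*o + 20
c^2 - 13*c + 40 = (c - 8)*(c - 5)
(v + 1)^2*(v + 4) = v^3 + 6*v^2 + 9*v + 4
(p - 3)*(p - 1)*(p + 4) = p^3 - 13*p + 12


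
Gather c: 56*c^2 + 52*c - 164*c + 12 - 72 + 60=56*c^2 - 112*c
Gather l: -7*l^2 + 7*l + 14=-7*l^2 + 7*l + 14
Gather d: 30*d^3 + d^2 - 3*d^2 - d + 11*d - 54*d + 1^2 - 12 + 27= 30*d^3 - 2*d^2 - 44*d + 16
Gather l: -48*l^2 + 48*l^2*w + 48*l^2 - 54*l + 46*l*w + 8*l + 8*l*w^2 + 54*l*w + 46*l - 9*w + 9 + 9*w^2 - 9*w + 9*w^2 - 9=48*l^2*w + l*(8*w^2 + 100*w) + 18*w^2 - 18*w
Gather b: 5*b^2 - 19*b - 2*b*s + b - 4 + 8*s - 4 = 5*b^2 + b*(-2*s - 18) + 8*s - 8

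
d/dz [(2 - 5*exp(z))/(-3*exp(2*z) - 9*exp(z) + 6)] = (-5*exp(2*z) + 4*exp(z) - 4)*exp(z)/(3*(exp(4*z) + 6*exp(3*z) + 5*exp(2*z) - 12*exp(z) + 4))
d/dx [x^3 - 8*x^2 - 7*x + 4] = 3*x^2 - 16*x - 7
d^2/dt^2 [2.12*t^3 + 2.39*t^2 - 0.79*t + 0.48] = 12.72*t + 4.78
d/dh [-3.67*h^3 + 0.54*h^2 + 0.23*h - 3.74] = -11.01*h^2 + 1.08*h + 0.23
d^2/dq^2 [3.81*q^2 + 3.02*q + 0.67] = 7.62000000000000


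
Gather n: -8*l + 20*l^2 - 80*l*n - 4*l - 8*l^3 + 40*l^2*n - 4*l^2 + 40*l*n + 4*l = -8*l^3 + 16*l^2 - 8*l + n*(40*l^2 - 40*l)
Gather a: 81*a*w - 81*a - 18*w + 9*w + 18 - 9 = a*(81*w - 81) - 9*w + 9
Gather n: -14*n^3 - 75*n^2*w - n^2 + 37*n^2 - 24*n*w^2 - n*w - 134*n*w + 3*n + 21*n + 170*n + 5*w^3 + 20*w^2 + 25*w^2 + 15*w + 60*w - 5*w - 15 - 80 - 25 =-14*n^3 + n^2*(36 - 75*w) + n*(-24*w^2 - 135*w + 194) + 5*w^3 + 45*w^2 + 70*w - 120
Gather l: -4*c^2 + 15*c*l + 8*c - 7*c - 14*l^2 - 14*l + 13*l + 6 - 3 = -4*c^2 + c - 14*l^2 + l*(15*c - 1) + 3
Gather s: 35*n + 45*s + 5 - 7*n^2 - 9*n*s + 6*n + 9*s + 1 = -7*n^2 + 41*n + s*(54 - 9*n) + 6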